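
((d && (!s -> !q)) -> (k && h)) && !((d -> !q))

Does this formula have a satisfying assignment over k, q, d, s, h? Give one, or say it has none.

k = True, q = True, d = True, s = False, h = False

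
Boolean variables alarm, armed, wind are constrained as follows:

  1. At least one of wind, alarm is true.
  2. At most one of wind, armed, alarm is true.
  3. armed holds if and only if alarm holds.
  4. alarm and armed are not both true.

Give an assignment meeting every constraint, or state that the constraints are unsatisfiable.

alarm = False, armed = False, wind = True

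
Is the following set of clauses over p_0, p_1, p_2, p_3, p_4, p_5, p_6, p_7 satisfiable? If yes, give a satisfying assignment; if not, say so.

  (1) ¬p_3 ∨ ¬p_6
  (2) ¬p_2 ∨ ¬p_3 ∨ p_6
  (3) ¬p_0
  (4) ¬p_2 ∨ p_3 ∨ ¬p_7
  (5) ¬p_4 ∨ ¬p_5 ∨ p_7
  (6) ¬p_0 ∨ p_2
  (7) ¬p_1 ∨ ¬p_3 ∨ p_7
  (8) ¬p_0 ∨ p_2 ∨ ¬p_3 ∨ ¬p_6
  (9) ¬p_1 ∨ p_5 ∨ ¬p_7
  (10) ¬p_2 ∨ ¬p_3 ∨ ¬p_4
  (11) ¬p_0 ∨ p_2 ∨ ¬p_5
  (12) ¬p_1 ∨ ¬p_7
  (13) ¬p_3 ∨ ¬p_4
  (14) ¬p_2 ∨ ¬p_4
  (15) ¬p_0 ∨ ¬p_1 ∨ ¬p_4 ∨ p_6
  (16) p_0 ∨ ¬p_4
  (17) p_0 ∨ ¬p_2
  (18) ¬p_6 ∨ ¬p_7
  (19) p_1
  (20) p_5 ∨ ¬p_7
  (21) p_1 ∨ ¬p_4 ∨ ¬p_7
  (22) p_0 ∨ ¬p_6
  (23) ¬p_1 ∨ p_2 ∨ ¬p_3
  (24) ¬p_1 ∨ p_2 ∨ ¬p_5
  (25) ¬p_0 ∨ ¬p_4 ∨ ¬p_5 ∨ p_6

Unit clause (¬p_0) forces p_0 = False.
In (p_0 ∨ ¬p_4) only ¬p_4 is left, so p_4 = False.
In (p_0 ∨ ¬p_2) only ¬p_2 is left, so p_2 = False.
Unit clause (p_1) forces p_1 = True.
In (p_0 ∨ ¬p_6) only ¬p_6 is left, so p_6 = False.
In (¬p_1 ∨ p_2 ∨ ¬p_3) only ¬p_3 is left, so p_3 = False.
In (¬p_1 ∨ p_2 ∨ ¬p_5) only ¬p_5 is left, so p_5 = False.
In (¬p_1 ∨ p_5 ∨ ¬p_7) only ¬p_7 is left, so p_7 = False.
All clauses satisfied.

p_0 = False; p_1 = True; p_2 = False; p_3 = False; p_4 = False; p_5 = False; p_6 = False; p_7 = False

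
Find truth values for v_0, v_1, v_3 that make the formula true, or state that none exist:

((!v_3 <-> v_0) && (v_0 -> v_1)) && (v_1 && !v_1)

Case v_1 = True: the conjunct !v_1 is False.
Case v_1 = False: the conjunct v_1 is False.
Both cases fail — unsatisfiable.

The formula is unsatisfiable.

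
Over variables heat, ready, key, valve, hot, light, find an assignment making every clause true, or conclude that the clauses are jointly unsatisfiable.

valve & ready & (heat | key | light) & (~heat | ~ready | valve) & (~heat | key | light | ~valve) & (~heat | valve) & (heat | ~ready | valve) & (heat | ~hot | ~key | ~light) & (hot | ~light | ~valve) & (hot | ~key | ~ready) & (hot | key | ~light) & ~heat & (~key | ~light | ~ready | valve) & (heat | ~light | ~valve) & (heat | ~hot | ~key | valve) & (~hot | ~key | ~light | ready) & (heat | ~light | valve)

heat: False, ready: True, key: True, valve: True, hot: True, light: False

Unit clause (valve) forces valve = True.
Unit clause (ready) forces ready = True.
Unit clause (~heat) forces heat = False.
In (heat | ~light | ~valve) only ~light is left, so light = False.
In (heat | key | light) only key is left, so key = True.
In (hot | ~key | ~ready) only hot is left, so hot = True.
All clauses satisfied.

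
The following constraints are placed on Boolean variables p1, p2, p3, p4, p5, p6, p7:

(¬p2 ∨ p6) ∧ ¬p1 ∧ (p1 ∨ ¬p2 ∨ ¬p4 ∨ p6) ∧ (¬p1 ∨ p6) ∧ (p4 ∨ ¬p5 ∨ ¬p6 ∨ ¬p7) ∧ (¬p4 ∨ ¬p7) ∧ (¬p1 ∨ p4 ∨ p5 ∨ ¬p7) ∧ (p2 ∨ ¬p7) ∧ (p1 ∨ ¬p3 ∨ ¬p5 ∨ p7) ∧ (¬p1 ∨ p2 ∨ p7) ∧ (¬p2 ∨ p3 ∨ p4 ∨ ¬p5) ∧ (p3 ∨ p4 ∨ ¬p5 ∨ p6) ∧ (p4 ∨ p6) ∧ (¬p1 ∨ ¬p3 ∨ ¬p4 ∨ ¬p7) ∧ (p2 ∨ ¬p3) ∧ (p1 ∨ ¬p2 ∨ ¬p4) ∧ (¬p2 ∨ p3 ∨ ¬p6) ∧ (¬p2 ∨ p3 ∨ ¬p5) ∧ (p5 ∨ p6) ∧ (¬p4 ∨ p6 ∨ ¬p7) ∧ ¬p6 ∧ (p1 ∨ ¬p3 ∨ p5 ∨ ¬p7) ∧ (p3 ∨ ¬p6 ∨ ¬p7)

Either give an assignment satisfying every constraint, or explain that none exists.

Unit clause (¬p1) forces p1 = False.
Unit clause (¬p6) forces p6 = False.
In (¬p2 ∨ p6) only ¬p2 is left, so p2 = False.
In (p2 ∨ ¬p7) only ¬p7 is left, so p7 = False.
In (p4 ∨ p6) only p4 is left, so p4 = True.
In (p2 ∨ ¬p3) only ¬p3 is left, so p3 = False.
In (p5 ∨ p6) only p5 is left, so p5 = True.
All clauses satisfied.

p1=F; p2=F; p3=F; p4=T; p5=T; p6=F; p7=F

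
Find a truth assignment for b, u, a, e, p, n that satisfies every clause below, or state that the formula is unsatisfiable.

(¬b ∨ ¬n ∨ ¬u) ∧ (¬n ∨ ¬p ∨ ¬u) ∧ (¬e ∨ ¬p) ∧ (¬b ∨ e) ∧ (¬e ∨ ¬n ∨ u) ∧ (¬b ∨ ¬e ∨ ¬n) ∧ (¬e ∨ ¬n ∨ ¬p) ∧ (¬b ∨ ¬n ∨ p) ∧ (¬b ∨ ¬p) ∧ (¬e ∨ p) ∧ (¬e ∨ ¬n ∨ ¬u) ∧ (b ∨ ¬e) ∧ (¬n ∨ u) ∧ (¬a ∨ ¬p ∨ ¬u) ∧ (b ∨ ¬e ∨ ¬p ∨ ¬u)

b = False; u = True; a = False; e = False; p = False; n = True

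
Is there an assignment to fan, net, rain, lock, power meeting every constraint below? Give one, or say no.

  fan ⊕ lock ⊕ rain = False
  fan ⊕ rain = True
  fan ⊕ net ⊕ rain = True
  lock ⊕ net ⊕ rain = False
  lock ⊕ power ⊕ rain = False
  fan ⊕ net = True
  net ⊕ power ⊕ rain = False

Adding constraints 1, 4, 6 mod 2: every variable appears an even number of times on the left, so the left side is 0.
But the right sides sum to 1 (mod 2). 0 ≠ 1 — the system is inconsistent.

No satisfying assignment exists.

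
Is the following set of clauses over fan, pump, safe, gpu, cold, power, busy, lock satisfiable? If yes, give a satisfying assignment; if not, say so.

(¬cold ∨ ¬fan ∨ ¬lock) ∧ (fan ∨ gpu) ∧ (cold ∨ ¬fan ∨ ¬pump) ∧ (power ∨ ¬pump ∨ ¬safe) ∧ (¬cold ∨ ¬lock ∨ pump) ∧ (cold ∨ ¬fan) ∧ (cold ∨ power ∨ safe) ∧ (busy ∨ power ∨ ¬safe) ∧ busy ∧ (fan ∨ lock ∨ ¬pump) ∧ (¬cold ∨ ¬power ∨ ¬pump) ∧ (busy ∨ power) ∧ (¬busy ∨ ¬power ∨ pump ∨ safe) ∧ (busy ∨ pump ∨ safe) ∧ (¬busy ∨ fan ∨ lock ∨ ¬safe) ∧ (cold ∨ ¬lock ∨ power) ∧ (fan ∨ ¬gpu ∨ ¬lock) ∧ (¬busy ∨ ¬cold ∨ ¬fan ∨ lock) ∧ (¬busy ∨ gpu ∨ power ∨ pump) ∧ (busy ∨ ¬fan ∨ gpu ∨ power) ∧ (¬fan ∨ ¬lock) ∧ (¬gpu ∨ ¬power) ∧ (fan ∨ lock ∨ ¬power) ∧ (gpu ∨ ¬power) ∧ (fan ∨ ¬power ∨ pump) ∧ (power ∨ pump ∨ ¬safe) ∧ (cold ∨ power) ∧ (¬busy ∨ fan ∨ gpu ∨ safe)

Unit clause (busy) forces busy = True.
Try fan = True:
  (cold ∨ ¬fan) forces cold = True.
  (¬cold ∨ ¬fan ∨ ¬lock) forces lock = False.
  clause (¬busy ∨ ¬cold ∨ ¬fan ∨ lock) is falsified — backtrack.
So fan = False.
  then (fan ∨ gpu) forces gpu = True.
  then (fan ∨ ¬gpu ∨ ¬lock) forces lock = False.
  then (¬gpu ∨ ¬power) forces power = False.
  then (cold ∨ power) forces cold = True.
  then (fan ∨ lock ∨ ¬pump) forces pump = False.
  then (¬busy ∨ fan ∨ lock ∨ ¬safe) forces safe = False.
All clauses satisfied.

fan = False; pump = False; safe = False; gpu = True; cold = True; power = False; busy = True; lock = False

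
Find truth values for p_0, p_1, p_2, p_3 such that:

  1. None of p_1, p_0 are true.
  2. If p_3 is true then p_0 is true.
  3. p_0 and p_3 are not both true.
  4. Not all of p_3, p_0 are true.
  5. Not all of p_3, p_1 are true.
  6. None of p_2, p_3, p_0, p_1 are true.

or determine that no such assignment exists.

p_0 = False, p_1 = False, p_2 = False, p_3 = False

  (1) {p_1, p_0}: 0 true — none ✓
  (2) p_3=F ⇒ p_0: vacuous ✓
  (3) p_0=F, p_3=F — not both ✓
  (4) {p_3, p_0}: 0/2 true — not all ✓
  (5) {p_3, p_1}: 0/2 true — not all ✓
  (6) {p_2, p_3, p_0, p_1}: 0 true — none ✓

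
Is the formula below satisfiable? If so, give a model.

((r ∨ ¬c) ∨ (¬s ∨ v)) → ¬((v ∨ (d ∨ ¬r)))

s=F; r=T; d=F; v=F; c=T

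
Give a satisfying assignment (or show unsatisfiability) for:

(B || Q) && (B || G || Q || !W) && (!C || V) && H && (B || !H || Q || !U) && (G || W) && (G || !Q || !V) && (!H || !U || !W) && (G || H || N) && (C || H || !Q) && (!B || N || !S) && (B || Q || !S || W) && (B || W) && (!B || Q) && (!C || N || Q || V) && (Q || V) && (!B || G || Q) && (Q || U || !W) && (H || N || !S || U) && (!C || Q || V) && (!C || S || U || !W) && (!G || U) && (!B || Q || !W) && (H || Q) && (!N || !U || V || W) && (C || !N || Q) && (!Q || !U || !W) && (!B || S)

W: True; N: True; Q: True; U: False; C: False; S: True; H: True; V: False; G: False; B: True

Unit clause (H) forces H = True.
Set W = True.
  then (!H || !U || !W) forces U = False.
  then (Q || U || !W) forces Q = True.
  then (!G || U) forces G = False.
  then (G || !Q || !V) forces V = False.
  then (!C || V) forces C = False.
Set N = True.
Set S = True.
Set B = True.
All clauses satisfied.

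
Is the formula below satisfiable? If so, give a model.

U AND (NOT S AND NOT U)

Case U = True: the conjunct NOT U is False.
Case U = False: the conjunct U is False.
Both cases fail — unsatisfiable.

UNSATISFIABLE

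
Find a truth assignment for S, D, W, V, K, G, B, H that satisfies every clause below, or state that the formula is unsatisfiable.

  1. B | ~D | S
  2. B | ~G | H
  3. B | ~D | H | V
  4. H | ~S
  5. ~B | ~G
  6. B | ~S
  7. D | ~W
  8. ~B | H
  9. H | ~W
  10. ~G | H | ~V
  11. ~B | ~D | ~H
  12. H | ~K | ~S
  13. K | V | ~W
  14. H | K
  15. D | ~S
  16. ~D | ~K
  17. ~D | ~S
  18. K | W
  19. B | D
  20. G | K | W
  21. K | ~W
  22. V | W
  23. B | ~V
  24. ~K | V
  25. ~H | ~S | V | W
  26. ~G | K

Try S = True:
  (H | ~S) forces H = True.
  (B | ~S) forces B = True.
  (~B | ~G) forces G = False.
  (~B | ~D | ~H) forces D = False.
  clause (D | ~S) is falsified — backtrack.
So S = False.
Set D = False.
  then (D | ~W) forces W = False.
  then (K | W) forces K = True.
  then (B | D) forces B = True.
  then (V | W) forces V = True.
  then (~B | ~G) forces G = False.
  then (~B | H) forces H = True.
All clauses satisfied.

S=F; D=F; W=F; V=T; K=T; G=F; B=T; H=T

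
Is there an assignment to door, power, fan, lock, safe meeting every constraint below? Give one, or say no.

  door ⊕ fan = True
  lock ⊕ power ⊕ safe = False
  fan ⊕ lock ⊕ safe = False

door=T, power=F, fan=F, lock=T, safe=T

door ⊕ fan = T ⊕ F = True ✓
lock ⊕ power ⊕ safe = T ⊕ F ⊕ T = False ✓
fan ⊕ lock ⊕ safe = F ⊕ T ⊕ T = False ✓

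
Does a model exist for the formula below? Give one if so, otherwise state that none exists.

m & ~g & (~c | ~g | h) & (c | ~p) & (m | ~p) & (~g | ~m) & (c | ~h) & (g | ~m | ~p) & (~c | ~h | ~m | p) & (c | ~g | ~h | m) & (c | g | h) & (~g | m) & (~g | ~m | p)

g = False, h = False, p = False, c = True, m = True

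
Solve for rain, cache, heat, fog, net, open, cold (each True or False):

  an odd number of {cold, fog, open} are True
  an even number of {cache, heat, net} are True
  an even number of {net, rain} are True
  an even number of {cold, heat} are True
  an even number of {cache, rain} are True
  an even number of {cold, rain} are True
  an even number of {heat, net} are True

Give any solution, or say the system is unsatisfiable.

rain=F; cache=F; heat=F; fog=F; net=F; open=T; cold=F

{cold, fog, open}: 1 true → odd ✓
{cache, heat, net}: 0 true → even ✓
{net, rain}: 0 true → even ✓
{cold, heat}: 0 true → even ✓
{cache, rain}: 0 true → even ✓
{cold, rain}: 0 true → even ✓
{heat, net}: 0 true → even ✓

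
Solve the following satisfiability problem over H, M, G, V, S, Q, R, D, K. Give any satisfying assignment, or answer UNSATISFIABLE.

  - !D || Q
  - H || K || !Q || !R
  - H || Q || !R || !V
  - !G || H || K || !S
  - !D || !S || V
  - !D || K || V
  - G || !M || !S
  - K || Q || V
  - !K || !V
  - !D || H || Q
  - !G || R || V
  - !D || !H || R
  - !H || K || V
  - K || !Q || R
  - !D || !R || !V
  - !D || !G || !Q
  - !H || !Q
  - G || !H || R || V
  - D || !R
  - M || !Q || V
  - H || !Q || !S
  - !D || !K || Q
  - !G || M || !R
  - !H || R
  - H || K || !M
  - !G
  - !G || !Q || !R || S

Unit clause (!G) forces G = False.
Try H = True:
  (!H || !Q) forces Q = False.
  (!D || Q) forces D = False.
  (D || !R) forces R = False.
  clause (!H || R) is falsified — backtrack.
So H = False.
Set M = False.
Set V = True.
  then (!K || !V) forces K = False.
Set S = False.
Set Q = False.
  then (!D || Q) forces D = False.
  then (H || Q || !R || !V) forces R = False.
All clauses satisfied.

H: False, M: False, G: False, V: True, S: False, Q: False, R: False, D: False, K: False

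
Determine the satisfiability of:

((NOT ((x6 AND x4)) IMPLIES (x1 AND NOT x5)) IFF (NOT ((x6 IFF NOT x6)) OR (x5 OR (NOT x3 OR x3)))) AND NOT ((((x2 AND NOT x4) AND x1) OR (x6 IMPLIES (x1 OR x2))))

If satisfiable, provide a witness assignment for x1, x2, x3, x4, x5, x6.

x1 = False, x2 = False, x3 = False, x4 = True, x5 = False, x6 = True

  (NOT ((x6 AND x4)) IMPLIES (x1 AND NOT x5)) IFF (NOT ((x6 IFF NOT x6)) OR (x5 OR (NOT x3 OR x3))) = True
    NOT ((x6 AND x4)) IMPLIES (x1 AND NOT x5) = True
      NOT ((x6 AND x4)) = False
        x6 AND x4 = True
      x1 AND NOT x5 = False
        NOT x5 = True
    NOT ((x6 IFF NOT x6)) OR (x5 OR (NOT x3 OR x3)) = True
      NOT ((x6 IFF NOT x6)) = True
        x6 IFF NOT x6 = False
          NOT x6 = False
      x5 OR (NOT x3 OR x3) = True
        NOT x3 OR x3 = True
          NOT x3 = True
  NOT ((((x2 AND NOT x4) AND x1) OR (x6 IMPLIES (x1 OR x2)))) = True
    ((x2 AND NOT x4) AND x1) OR (x6 IMPLIES (x1 OR x2)) = False
      (x2 AND NOT x4) AND x1 = False
        x2 AND NOT x4 = False
          NOT x4 = False
      x6 IMPLIES (x1 OR x2) = False
        x1 OR x2 = False
Both conjuncts True, so the formula holds.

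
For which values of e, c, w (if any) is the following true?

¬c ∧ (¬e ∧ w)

e: False, c: False, w: True

  ¬c = True
  ¬e ∧ w = True
    ¬e = True
Both conjuncts True, so the formula holds.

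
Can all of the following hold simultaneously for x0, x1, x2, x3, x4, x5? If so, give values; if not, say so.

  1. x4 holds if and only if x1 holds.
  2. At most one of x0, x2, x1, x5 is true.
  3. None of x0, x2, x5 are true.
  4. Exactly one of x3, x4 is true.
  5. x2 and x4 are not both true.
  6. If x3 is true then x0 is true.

x0=F, x1=T, x2=F, x3=F, x4=T, x5=F

  (1) x4=T, x1=T — same ✓
  (2) {x0, x2, x1, x5}: 1 true — at most one ✓
  (3) {x0, x2, x5}: 0 true — none ✓
  (4) {x3, x4}: 1 true — exactly one ✓
  (5) x2=F, x4=T — not both ✓
  (6) x3=F ⇒ x0: vacuous ✓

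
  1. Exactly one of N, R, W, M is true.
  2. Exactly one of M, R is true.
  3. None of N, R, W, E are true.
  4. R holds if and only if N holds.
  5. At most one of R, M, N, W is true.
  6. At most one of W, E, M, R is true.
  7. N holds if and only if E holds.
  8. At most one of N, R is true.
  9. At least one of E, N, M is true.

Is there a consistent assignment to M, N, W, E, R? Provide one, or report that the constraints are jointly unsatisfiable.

M: True, N: False, W: False, E: False, R: False

  (1) {N, R, W, M}: 1 true — exactly one ✓
  (2) {M, R}: 1 true — exactly one ✓
  (3) {N, R, W, E}: 0 true — none ✓
  (4) R=F, N=F — same ✓
  (5) {R, M, N, W}: 1 true — at most one ✓
  (6) {W, E, M, R}: 1 true — at most one ✓
  (7) N=F, E=F — same ✓
  (8) {N, R}: 0 true — at most one ✓
  (9) {E, N, M}: 1 true — at least one ✓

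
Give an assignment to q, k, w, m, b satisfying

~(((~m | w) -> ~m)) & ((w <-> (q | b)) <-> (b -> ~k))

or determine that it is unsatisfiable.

q = True; k = True; w = True; m = True; b = False

  ~(((~m | w) -> ~m)) = True
    (~m | w) -> ~m = False
      ~m | w = True
        ~m = False
      ~m = False
  (w <-> (q | b)) <-> (b -> ~k) = True
    w <-> (q | b) = True
      q | b = True
    b -> ~k = True
      ~k = False
Both conjuncts True, so the formula holds.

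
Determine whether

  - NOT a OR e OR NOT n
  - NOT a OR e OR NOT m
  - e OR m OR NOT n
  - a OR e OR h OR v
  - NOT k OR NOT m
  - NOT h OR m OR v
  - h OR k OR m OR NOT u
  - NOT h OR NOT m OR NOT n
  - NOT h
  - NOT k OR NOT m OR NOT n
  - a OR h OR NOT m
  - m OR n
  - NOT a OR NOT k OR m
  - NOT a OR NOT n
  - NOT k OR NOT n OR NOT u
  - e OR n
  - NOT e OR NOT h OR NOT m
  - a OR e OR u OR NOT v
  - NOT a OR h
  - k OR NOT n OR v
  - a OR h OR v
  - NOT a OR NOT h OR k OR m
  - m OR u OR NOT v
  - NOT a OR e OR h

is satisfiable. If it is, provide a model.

Case h = True:
  Clause (NOT h) is falsified — contradiction.
Case h = False:
  (NOT a OR h) forces a = False.
  (a OR h OR NOT m) forces m = False.
  (m OR n) forces n = True.
  (e OR m OR NOT n) forces e = True.
  (a OR h OR v) forces v = True.
  (m OR u OR NOT v) forces u = True.
  (h OR k OR m OR NOT u) forces k = True.
  Clause (NOT k OR NOT n OR NOT u) is falsified — contradiction.
Both cases fail, so the formula is unsatisfiable.

UNSATISFIABLE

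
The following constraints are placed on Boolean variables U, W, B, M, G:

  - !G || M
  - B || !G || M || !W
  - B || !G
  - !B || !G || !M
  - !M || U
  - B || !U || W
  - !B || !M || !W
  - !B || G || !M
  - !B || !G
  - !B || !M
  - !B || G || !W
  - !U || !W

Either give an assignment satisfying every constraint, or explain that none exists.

U = False, W = False, B = True, M = False, G = False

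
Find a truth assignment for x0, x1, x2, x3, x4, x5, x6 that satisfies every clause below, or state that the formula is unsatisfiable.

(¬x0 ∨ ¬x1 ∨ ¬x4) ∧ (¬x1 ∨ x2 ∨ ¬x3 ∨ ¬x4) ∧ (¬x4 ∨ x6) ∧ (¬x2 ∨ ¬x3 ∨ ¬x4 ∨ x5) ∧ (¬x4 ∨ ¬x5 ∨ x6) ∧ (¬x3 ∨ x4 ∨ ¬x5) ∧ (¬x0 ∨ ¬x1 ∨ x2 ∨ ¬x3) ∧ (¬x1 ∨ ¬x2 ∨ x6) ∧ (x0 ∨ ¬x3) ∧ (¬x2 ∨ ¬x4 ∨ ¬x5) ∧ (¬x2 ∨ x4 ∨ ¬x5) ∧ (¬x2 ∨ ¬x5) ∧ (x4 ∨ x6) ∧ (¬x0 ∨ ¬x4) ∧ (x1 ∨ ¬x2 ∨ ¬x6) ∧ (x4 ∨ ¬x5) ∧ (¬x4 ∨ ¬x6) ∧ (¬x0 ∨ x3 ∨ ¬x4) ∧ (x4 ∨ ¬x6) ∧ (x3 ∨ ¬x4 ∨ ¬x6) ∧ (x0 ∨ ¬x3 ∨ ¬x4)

Case x4 = True:
  (¬x4 ∨ x6) forces x6 = True.
  Clause (¬x4 ∨ ¬x6) is falsified — contradiction.
Case x4 = False:
  (x4 ∨ x6) forces x6 = True.
  Clause (x4 ∨ ¬x6) is falsified — contradiction.
Both cases fail, so the formula is unsatisfiable.

Unsatisfiable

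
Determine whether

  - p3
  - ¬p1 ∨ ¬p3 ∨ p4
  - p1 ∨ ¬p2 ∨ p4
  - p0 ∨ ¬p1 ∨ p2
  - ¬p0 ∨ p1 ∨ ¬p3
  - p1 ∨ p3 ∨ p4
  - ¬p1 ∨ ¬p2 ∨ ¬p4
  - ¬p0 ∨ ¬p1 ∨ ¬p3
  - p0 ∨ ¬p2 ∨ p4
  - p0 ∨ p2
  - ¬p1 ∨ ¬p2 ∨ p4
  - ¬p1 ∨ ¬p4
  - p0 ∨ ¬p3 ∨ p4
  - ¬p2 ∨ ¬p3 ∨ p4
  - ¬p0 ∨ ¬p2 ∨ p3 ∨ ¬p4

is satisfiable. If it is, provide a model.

p0 = False, p1 = False, p2 = True, p3 = True, p4 = True

Unit clause (p3) forces p3 = True.
Set p0 = False.
  then (p0 ∨ p2) forces p2 = True.
  then (p0 ∨ ¬p3 ∨ p4) forces p4 = True.
  then (¬p1 ∨ ¬p2 ∨ ¬p4) forces p1 = False.
All clauses satisfied.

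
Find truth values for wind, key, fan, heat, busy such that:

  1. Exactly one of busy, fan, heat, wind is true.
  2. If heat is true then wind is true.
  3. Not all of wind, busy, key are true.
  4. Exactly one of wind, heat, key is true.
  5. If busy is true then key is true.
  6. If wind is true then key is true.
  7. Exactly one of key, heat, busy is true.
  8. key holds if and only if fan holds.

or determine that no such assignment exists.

wind=F, key=T, fan=T, heat=F, busy=F

  (1) {busy, fan, heat, wind}: 1 true — exactly one ✓
  (2) heat=F ⇒ wind: vacuous ✓
  (3) {wind, busy, key}: 1/3 true — not all ✓
  (4) {wind, heat, key}: 1 true — exactly one ✓
  (5) busy=F ⇒ key: vacuous ✓
  (6) wind=F ⇒ key: vacuous ✓
  (7) {key, heat, busy}: 1 true — exactly one ✓
  (8) key=T, fan=T — same ✓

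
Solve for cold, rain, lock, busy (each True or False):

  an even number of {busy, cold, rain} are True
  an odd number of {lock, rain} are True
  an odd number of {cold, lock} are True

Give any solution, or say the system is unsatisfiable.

cold = False; rain = False; lock = True; busy = False

{busy, cold, rain}: 0 true → even ✓
{lock, rain}: 1 true → odd ✓
{cold, lock}: 1 true → odd ✓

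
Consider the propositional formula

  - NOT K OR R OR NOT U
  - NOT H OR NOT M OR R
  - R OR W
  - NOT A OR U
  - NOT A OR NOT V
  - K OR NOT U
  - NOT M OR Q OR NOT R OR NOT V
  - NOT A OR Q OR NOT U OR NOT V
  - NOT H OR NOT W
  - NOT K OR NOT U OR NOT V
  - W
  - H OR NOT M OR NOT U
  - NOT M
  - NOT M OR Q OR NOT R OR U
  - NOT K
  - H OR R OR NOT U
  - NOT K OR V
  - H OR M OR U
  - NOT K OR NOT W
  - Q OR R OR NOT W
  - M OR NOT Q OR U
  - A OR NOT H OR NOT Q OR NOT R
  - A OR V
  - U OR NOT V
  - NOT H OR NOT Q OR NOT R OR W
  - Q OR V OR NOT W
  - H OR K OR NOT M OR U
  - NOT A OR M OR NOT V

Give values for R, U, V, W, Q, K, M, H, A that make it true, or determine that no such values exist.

Case W = True:
  (NOT H OR NOT W) forces H = False.
  (NOT M) forces M = False.
  (NOT K) forces K = False.
  (K OR NOT U) forces U = False.
  Clause (H OR M OR U) is falsified — contradiction.
Case W = False:
  Clause (W) is falsified — contradiction.
Both cases fail, so the formula is unsatisfiable.

Unsatisfiable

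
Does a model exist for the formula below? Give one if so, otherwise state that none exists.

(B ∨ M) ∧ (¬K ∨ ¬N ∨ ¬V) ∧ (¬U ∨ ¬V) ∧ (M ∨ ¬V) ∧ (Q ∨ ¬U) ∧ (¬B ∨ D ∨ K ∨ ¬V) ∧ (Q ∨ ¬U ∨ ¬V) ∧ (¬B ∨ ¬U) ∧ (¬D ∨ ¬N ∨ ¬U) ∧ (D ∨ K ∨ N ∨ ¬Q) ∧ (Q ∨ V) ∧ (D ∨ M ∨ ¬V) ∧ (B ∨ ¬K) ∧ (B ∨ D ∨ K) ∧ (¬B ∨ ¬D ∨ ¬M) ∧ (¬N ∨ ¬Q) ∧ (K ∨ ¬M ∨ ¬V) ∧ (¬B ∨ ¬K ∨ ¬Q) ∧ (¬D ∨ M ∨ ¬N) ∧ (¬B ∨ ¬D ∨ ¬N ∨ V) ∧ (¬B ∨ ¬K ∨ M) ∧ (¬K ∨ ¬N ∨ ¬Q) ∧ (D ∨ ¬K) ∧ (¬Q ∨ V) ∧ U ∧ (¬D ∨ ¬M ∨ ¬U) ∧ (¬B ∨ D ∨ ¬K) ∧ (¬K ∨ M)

Case V = True:
  (¬U ∨ ¬V) forces U = False.
  Clause (U) is falsified — contradiction.
Case V = False:
  (Q ∨ V) forces Q = True.
  Clause (¬Q ∨ V) is falsified — contradiction.
Both cases fail, so the formula is unsatisfiable.

Unsatisfiable — no assignment works.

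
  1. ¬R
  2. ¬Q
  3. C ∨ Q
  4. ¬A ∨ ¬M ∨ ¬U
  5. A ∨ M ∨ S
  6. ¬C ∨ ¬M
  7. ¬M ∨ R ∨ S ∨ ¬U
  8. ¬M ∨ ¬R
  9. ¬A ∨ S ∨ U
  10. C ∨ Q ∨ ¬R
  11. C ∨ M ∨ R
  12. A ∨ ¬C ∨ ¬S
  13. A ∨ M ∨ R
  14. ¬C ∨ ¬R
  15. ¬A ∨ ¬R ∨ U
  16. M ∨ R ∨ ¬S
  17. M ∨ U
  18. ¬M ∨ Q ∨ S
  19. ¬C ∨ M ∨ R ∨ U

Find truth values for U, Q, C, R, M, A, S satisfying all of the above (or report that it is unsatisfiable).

Unit clause (¬R) forces R = False.
Unit clause (¬Q) forces Q = False.
In (C ∨ Q) only C is left, so C = True.
In (¬C ∨ ¬M) only ¬M is left, so M = False.
In (A ∨ M ∨ R) only A is left, so A = True.
In (M ∨ R ∨ ¬S) only ¬S is left, so S = False.
In (M ∨ U) only U is left, so U = True.
All clauses satisfied.

U=T; Q=F; C=T; R=F; M=F; A=T; S=F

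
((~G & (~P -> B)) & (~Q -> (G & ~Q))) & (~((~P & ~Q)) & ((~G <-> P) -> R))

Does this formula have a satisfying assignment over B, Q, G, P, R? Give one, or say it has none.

B=T, Q=T, G=F, P=F, R=F

  (~G & (~P -> B)) & (~Q -> (G & ~Q)) = True
    ~G & (~P -> B) = True
      ~G = True
      ~P -> B = True
        ~P = True
    ~Q -> (G & ~Q) = True
      ~Q = False
      G & ~Q = False
        ~Q = False
  ~((~P & ~Q)) & ((~G <-> P) -> R) = True
    ~((~P & ~Q)) = True
      ~P & ~Q = False
        ~P = True
        ~Q = False
    (~G <-> P) -> R = True
      ~G <-> P = False
        ~G = True
Both conjuncts True, so the formula holds.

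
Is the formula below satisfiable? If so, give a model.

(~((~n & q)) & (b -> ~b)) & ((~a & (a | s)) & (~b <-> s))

q = False, b = False, a = False, s = True, n = False

  ~((~n & q)) & (b -> ~b) = True
    ~((~n & q)) = True
      ~n & q = False
        ~n = True
    b -> ~b = True
      ~b = True
  (~a & (a | s)) & (~b <-> s) = True
    ~a & (a | s) = True
      ~a = True
      a | s = True
    ~b <-> s = True
      ~b = True
Both conjuncts True, so the formula holds.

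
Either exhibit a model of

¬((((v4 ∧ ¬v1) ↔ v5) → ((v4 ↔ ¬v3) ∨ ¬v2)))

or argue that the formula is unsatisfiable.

v1 = False, v2 = True, v3 = True, v4 = True, v5 = True

  ¬((((v4 ∧ ¬v1) ↔ v5) → ((v4 ↔ ¬v3) ∨ ¬v2))) = True
    ((v4 ∧ ¬v1) ↔ v5) → ((v4 ↔ ¬v3) ∨ ¬v2) = False
      (v4 ∧ ¬v1) ↔ v5 = True
        v4 ∧ ¬v1 = True
          ¬v1 = True
      (v4 ↔ ¬v3) ∨ ¬v2 = False
        v4 ↔ ¬v3 = False
          ¬v3 = False
        ¬v2 = False
The formula evaluates to True.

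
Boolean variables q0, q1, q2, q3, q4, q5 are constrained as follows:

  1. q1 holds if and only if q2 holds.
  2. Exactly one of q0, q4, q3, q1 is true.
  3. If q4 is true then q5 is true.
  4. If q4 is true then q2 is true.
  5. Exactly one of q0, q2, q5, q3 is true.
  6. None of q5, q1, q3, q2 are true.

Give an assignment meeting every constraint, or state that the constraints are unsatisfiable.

q0 = True, q1 = False, q2 = False, q3 = False, q4 = False, q5 = False

  (1) q1=F, q2=F — same ✓
  (2) {q0, q4, q3, q1}: 1 true — exactly one ✓
  (3) q4=F ⇒ q5: vacuous ✓
  (4) q4=F ⇒ q2: vacuous ✓
  (5) {q0, q2, q5, q3}: 1 true — exactly one ✓
  (6) {q5, q1, q3, q2}: 0 true — none ✓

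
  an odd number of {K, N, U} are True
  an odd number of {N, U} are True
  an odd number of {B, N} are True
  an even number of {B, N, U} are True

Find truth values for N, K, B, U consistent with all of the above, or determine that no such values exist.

N = False; K = False; B = True; U = True

{K, N, U}: 1 true → odd ✓
{N, U}: 1 true → odd ✓
{B, N}: 1 true → odd ✓
{B, N, U}: 2 true → even ✓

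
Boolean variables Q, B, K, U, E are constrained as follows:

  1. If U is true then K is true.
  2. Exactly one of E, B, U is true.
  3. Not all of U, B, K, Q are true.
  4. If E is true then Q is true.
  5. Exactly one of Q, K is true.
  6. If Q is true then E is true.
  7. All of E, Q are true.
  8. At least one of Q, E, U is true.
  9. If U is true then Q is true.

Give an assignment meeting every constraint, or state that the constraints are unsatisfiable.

Q=T, B=F, K=F, U=F, E=T

  (1) U=F ⇒ K: vacuous ✓
  (2) {E, B, U}: 1 true — exactly one ✓
  (3) {U, B, K, Q}: 1/4 true — not all ✓
  (4) E=T ⇒ Q: T ✓
  (5) {Q, K}: 1 true — exactly one ✓
  (6) Q=T ⇒ E: T ✓
  (7) {E, Q}: all 2 true ✓
  (8) {Q, E, U}: 2 true — at least one ✓
  (9) U=F ⇒ Q: vacuous ✓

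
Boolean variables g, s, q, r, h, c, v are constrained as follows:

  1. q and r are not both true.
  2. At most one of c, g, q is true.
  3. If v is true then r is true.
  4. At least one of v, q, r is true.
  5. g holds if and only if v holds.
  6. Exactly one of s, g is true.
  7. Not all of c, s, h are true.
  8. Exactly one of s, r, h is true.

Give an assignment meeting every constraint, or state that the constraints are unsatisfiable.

g=T, s=F, q=F, r=T, h=F, c=F, v=T

  (1) q=F, r=T — not both ✓
  (2) {c, g, q}: 1 true — at most one ✓
  (3) v=T ⇒ r: T ✓
  (4) {v, q, r}: 2 true — at least one ✓
  (5) g=T, v=T — same ✓
  (6) {s, g}: 1 true — exactly one ✓
  (7) {c, s, h}: 0/3 true — not all ✓
  (8) {s, r, h}: 1 true — exactly one ✓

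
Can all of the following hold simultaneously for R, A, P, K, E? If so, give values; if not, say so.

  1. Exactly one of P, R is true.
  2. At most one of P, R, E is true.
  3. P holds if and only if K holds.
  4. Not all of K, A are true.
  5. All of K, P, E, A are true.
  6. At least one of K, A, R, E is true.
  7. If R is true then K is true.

Unsatisfiable — no assignment works.

Case A = True:
  (4) with A=T forces K = False.
  Constraint (5) is violated (K=F) — contradiction.
Case A = False:
  Constraint (5) is violated (A=F) — contradiction.
Both cases fail — unsatisfiable.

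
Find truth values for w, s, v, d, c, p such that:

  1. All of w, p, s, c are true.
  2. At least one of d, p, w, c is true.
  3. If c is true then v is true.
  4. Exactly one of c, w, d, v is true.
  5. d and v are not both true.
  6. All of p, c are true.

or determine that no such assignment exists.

UNSATISFIABLE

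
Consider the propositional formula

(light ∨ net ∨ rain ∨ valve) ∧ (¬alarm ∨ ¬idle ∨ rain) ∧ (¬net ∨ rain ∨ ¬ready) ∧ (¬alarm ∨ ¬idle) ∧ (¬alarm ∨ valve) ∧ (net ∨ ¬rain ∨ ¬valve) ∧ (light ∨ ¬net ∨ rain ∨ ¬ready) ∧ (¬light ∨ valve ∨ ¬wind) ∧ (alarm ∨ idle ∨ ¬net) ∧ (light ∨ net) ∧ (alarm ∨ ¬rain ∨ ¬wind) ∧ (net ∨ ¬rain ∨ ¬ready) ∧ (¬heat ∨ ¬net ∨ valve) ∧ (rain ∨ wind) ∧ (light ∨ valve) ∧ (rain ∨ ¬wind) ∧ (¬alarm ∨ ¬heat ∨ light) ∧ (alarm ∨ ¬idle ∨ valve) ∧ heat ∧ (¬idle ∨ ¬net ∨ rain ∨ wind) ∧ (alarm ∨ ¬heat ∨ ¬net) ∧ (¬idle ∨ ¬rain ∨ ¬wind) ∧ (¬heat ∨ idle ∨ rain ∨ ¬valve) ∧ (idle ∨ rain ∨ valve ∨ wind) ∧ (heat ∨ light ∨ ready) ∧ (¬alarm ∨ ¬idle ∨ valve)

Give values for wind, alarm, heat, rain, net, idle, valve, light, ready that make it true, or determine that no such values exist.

wind: True, alarm: True, heat: True, rain: True, net: True, idle: False, valve: True, light: True, ready: True

Unit clause (heat) forces heat = True.
Set wind = True.
  then (rain ∨ ¬wind) forces rain = True.
  then (¬idle ∨ ¬rain ∨ ¬wind) forces idle = False.
  then (alarm ∨ ¬rain ∨ ¬wind) forces alarm = True.
  then (¬alarm ∨ ¬heat ∨ light) forces light = True.
  then (¬alarm ∨ valve) forces valve = True.
  then (net ∨ ¬rain ∨ ¬valve) forces net = True.
Set ready = True.
All clauses satisfied.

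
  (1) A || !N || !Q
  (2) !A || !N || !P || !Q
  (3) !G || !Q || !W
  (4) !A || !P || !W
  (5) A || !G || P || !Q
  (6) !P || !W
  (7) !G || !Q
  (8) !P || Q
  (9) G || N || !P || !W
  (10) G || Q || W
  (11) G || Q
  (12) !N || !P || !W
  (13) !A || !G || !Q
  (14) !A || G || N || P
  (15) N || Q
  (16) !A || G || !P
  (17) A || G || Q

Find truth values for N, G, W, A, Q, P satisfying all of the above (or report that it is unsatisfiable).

N: False; G: False; W: False; A: False; Q: True; P: True

Set N = False.
  then (N || Q) forces Q = True.
  then (!G || !Q) forces G = False.
Set W = False.
Try A = True:
  (!A || G || N || P) forces P = True.
  clause (!A || G || !P) is falsified — backtrack.
So A = False.
Set P = True.
All clauses satisfied.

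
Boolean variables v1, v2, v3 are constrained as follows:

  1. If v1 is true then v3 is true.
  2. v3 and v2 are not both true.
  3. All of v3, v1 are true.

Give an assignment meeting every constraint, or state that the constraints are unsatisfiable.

v1 = True, v2 = False, v3 = True

  (1) v1=T ⇒ v3: T ✓
  (2) v3=T, v2=F — not both ✓
  (3) {v3, v1}: all 2 true ✓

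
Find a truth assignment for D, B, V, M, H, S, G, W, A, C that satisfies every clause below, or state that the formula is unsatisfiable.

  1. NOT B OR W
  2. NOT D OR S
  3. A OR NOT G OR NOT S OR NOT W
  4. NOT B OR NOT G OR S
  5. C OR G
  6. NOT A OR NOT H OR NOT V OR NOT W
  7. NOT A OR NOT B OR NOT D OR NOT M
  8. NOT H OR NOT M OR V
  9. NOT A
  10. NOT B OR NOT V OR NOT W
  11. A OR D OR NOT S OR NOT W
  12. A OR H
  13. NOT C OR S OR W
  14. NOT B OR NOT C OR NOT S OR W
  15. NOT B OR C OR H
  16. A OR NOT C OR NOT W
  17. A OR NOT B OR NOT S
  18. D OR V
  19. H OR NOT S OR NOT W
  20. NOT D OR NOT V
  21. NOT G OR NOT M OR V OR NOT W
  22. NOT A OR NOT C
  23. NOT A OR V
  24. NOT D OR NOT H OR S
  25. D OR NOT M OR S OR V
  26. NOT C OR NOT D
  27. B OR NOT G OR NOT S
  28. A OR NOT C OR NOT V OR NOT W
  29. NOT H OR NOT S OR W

D = False, B = False, V = True, M = True, H = True, S = False, G = True, W = False, A = False, C = False

Unit clause (NOT A) forces A = False.
In (A OR H) only H is left, so H = True.
Set D = False.
  then (D OR V) forces V = True.
Try B = True:
  (NOT B OR W) forces W = True.
  clause (NOT B OR NOT V OR NOT W) is falsified — backtrack.
So B = False.
Set M = True.
Try S = True:
  (A OR D OR NOT S OR NOT W) forces W = False.
  clause (NOT H OR NOT S OR W) is falsified — backtrack.
So S = False.
Set G = True.
Set W = False.
  then (NOT C OR S OR W) forces C = False.
All clauses satisfied.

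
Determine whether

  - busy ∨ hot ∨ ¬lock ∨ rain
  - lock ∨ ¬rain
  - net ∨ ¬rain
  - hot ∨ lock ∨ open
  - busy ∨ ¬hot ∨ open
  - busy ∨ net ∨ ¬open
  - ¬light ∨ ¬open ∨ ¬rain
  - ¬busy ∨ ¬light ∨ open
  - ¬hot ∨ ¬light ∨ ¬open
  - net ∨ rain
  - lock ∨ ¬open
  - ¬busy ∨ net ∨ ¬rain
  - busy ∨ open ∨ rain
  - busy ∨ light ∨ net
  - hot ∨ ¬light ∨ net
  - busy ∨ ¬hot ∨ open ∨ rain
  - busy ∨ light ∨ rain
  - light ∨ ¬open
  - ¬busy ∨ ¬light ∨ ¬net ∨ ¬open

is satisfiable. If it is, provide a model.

busy = False; hot = False; light = False; lock = True; net = True; rain = True; open = False

Set busy = False.
Try hot = True:
  (busy ∨ ¬hot ∨ open) forces open = True.
  (busy ∨ net ∨ ¬open) forces net = True.
  (¬hot ∨ ¬light ∨ ¬open) forces light = False.
  clause (light ∨ ¬open) is falsified — backtrack.
So hot = False.
Set light = False.
  then (busy ∨ light ∨ net) forces net = True.
  then (busy ∨ light ∨ rain) forces rain = True.
  then (light ∨ ¬open) forces open = False.
  then (lock ∨ ¬rain) forces lock = True.
All clauses satisfied.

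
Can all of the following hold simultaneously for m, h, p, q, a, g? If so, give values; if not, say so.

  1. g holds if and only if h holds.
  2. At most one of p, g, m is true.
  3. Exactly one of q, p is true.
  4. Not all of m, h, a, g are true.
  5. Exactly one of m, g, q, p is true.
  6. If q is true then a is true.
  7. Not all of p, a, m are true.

m = False, h = False, p = True, q = False, a = True, g = False

  (1) g=F, h=F — same ✓
  (2) {p, g, m}: 1 true — at most one ✓
  (3) {q, p}: 1 true — exactly one ✓
  (4) {m, h, a, g}: 1/4 true — not all ✓
  (5) {m, g, q, p}: 1 true — exactly one ✓
  (6) q=F ⇒ a: vacuous ✓
  (7) {p, a, m}: 2/3 true — not all ✓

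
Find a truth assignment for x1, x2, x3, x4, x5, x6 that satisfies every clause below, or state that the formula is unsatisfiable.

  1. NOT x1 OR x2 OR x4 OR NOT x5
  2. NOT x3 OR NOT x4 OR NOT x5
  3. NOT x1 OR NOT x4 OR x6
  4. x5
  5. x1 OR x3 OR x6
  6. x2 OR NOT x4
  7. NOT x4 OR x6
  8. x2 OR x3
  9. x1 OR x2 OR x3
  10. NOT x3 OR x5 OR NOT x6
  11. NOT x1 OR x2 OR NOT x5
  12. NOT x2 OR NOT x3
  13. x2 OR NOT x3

Unit clause (x5) forces x5 = True.
Set x1 = True.
  then (NOT x1 OR x2 OR NOT x5) forces x2 = True.
  then (NOT x2 OR NOT x3) forces x3 = False.
Set x4 = False.
Set x6 = False.
All clauses satisfied.

x1 = True, x2 = True, x3 = False, x4 = False, x5 = True, x6 = False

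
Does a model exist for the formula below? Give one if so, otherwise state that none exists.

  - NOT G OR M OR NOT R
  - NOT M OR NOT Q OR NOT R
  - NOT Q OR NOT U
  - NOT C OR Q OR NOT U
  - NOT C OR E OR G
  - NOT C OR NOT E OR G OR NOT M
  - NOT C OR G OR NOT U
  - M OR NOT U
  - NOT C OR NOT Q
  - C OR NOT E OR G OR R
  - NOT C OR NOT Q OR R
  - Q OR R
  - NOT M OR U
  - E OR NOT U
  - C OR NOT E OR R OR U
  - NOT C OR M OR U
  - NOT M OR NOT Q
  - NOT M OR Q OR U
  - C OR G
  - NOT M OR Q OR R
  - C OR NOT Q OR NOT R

Set E = True.
Set Q = False.
  then (Q OR R) forces R = True.
Try G = False:
  (C OR G) forces C = True.
  (NOT C OR Q OR NOT U) forces U = False.
  (NOT C OR NOT E OR G OR NOT M) forces M = False.
  clause (NOT C OR M OR U) is falsified — backtrack.
So G = True.
  then (NOT G OR M OR NOT R) forces M = True.
  then (NOT M OR U) forces U = True.
  then (NOT C OR Q OR NOT U) forces C = False.
All clauses satisfied.

E = True; Q = False; G = True; R = True; U = True; C = False; M = True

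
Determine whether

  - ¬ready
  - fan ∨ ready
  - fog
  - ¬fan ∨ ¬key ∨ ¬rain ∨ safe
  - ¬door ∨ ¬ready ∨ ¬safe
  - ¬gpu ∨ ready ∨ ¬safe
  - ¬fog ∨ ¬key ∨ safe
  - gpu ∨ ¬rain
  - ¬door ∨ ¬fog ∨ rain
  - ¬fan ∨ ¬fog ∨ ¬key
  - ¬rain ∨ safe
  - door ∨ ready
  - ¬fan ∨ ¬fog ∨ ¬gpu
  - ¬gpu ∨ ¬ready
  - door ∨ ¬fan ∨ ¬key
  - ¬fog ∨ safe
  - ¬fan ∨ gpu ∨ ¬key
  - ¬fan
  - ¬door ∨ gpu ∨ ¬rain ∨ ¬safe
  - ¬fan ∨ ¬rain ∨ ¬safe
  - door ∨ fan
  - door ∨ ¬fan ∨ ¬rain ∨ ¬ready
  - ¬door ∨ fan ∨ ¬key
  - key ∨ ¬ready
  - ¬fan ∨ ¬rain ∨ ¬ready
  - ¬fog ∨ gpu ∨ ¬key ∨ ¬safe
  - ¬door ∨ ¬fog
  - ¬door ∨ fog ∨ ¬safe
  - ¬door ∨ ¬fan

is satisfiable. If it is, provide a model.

Case ready = True:
  Clause (¬ready) is falsified — contradiction.
Case ready = False:
  (fan ∨ ready) forces fan = True.
  Clause (¬fan) is falsified — contradiction.
Both cases fail, so the formula is unsatisfiable.

Unsatisfiable — no assignment works.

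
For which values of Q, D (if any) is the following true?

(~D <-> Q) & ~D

Q=T, D=F

  ~D <-> Q = True
    ~D = True
  ~D = True
Both conjuncts True, so the formula holds.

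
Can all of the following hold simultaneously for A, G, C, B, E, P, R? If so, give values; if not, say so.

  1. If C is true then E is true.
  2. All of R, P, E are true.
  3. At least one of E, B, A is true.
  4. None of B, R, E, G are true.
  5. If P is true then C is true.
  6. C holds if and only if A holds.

UNSATISFIABLE

Case E = True:
  Constraint (4) is violated (E=T) — contradiction.
Case E = False:
  Constraint (2) is violated (E=F) — contradiction.
Both cases fail — unsatisfiable.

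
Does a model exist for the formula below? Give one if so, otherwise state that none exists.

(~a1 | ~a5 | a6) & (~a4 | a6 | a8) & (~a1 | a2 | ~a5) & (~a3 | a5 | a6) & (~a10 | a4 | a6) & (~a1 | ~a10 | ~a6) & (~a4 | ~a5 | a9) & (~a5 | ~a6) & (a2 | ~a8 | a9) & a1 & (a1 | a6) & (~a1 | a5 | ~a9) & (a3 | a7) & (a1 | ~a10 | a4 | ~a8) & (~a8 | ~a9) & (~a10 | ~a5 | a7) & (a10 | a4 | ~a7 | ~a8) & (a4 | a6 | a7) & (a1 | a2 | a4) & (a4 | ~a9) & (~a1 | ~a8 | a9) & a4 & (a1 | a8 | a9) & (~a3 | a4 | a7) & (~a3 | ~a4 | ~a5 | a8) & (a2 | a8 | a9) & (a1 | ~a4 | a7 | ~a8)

a1 = True, a2 = True, a3 = True, a4 = True, a5 = False, a6 = True, a7 = True, a8 = False, a9 = False, a10 = False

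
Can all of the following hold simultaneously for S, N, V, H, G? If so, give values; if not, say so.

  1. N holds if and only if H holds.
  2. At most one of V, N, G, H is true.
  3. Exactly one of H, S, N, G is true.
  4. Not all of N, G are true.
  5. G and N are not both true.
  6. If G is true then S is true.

S: True; N: False; V: True; H: False; G: False

  (1) N=F, H=F — same ✓
  (2) {V, N, G, H}: 1 true — at most one ✓
  (3) {H, S, N, G}: 1 true — exactly one ✓
  (4) {N, G}: 0/2 true — not all ✓
  (5) G=F, N=F — not both ✓
  (6) G=F ⇒ S: vacuous ✓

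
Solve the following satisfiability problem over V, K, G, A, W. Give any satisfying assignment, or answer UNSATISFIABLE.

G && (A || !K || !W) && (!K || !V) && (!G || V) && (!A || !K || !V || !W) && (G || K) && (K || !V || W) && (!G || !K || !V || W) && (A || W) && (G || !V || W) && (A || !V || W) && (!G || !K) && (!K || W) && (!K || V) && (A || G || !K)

Unit clause (G) forces G = True.
In (!G || V) only V is left, so V = True.
In (!G || !K) only !K is left, so K = False.
In (K || !V || W) only W is left, so W = True.
Set A = True.
All clauses satisfied.

V = True, K = False, G = True, A = True, W = True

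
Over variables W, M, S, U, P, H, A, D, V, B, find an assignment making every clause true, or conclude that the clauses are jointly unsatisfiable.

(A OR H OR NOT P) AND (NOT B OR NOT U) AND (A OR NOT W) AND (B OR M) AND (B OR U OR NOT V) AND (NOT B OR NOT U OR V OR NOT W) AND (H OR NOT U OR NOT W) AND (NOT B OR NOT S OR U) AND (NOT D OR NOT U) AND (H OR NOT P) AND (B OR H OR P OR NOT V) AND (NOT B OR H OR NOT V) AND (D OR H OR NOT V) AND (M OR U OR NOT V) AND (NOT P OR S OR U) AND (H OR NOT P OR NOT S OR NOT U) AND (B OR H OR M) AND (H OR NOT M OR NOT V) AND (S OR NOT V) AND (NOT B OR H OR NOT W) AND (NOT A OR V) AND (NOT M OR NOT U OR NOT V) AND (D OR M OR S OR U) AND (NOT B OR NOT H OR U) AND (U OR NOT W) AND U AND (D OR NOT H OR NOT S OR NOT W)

W = False, M = True, S = False, U = True, P = False, H = True, A = False, D = False, V = False, B = False

Unit clause (U) forces U = True.
In (NOT B OR NOT U) only NOT B is left, so B = False.
In (B OR M) only M is left, so M = True.
In (NOT D OR NOT U) only NOT D is left, so D = False.
In (NOT M OR NOT U OR NOT V) only NOT V is left, so V = False.
In (NOT A OR V) only NOT A is left, so A = False.
In (A OR NOT W) only NOT W is left, so W = False.
Set S = False.
Set P = False.
Set H = True.
All clauses satisfied.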